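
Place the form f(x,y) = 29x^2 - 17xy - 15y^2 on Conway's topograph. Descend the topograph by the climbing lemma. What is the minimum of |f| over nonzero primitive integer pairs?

descent: ρ → (-15,17,29)  [lands on river]
river: ρ → (29,41,-3)
river: ρ → (-3,43,15)
river: ρ → (15,17,-29)
river: ρ → (-29,41,3)
river: ρ → (3,43,-15)
closes: descent 1, river 6
min |a| on river = 3

3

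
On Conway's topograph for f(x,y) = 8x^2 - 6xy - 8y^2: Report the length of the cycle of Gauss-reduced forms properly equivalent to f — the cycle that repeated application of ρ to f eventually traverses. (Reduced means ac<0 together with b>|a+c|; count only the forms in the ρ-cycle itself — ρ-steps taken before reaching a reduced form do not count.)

D = 292, ⌊√D⌋ = 17
descent: ρ → (-8,6,8)  [lands on river]
river: ρ → (8,10,-6)
river: ρ → (-6,14,4)
river: ρ → (4,10,-12)
river: ρ → (-12,14,2)
river: ρ → (2,14,-12)
river: ρ → (-12,10,4)
river: ρ → (4,14,-6)
river: ρ → (-6,10,8)
river: ρ → (8,6,-8)
river: ρ → (-8,10,6)
river: ρ → (6,14,-4)
river: ρ → (-4,10,12)
river: ρ → (12,14,-2)
river: ρ → (-2,14,12)
river: ρ → (12,10,-4)
river: ρ → (-4,14,6)
river: ρ → (6,10,-8)
ρ-cycle length = 18 (tail of 1 descent step not counted)

18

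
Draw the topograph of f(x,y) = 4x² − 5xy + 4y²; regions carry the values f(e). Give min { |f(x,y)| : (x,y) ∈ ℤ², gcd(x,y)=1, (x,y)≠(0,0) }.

translate: b→3 (≡-5 mod 8), so (4,-5,4)→(4,3,3)
flip: (4,3,3)→(3,-3,4)
translate: b→3 (≡-3 mod 6), so (3,-3,4)→(3,3,4)
reduced (well bottom): (3,3,4) with a≤c, −a<b≤a
well minimum = a = 3

3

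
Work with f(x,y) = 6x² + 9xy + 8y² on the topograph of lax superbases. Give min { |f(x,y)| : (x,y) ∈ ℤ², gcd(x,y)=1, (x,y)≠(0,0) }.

translate: b→-3 (≡9 mod 12), so (6,9,8)→(6,-3,5)
flip: (6,-3,5)→(5,3,6)
reduced (well bottom): (5,3,6) with a≤c, −a<b≤a
well minimum = a = 5

5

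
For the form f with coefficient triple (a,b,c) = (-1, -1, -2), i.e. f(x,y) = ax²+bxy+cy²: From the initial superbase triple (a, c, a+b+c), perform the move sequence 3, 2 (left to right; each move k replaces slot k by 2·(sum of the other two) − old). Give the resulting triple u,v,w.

start (-1,-2,-4) = (f(1,0),f(0,1),f(1,1))
replace slot 3: 2·((-1)+(-2)) − (-4) = -2 → (-1,-2,-2)
replace slot 2: 2·((-1)+(-2)) − (-2) = -4 → (-1,-4,-2)

-1,-4,-2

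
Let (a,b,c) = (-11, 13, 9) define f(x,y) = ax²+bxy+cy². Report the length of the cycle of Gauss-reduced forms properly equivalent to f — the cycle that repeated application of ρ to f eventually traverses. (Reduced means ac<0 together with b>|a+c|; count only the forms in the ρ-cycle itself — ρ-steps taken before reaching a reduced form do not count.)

D = 565, ⌊√D⌋ = 23
river: ρ → (9,23,-1)
river: ρ → (-1,23,9)
river: ρ → (9,13,-11)
river: ρ → (-11,9,11)
river: ρ → (11,13,-9)
river: ρ → (-9,23,1)
river: ρ → (1,23,-9)
river: ρ → (-9,13,11)
river: ρ → (11,9,-11)
river: ρ → (-11,13,9)
ρ-cycle length = 10 (tail of 0 descent steps not counted)

10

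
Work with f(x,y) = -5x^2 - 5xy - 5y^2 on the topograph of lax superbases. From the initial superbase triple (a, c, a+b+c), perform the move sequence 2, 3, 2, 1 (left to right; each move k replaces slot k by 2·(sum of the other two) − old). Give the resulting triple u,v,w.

start (-5,-5,-15) = (f(1,0),f(0,1),f(1,1))
replace slot 2: 2·((-5)+(-15)) − (-5) = -35 → (-5,-35,-15)
replace slot 3: 2·((-5)+(-35)) − (-15) = -65 → (-5,-35,-65)
replace slot 2: 2·((-5)+(-65)) − (-35) = -105 → (-5,-105,-65)
replace slot 1: 2·((-105)+(-65)) − (-5) = -335 → (-335,-105,-65)

-335,-105,-65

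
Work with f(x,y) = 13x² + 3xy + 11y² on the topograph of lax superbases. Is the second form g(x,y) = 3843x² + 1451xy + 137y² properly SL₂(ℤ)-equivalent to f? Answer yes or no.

D₁ = -563, D₂ = -563
f: flip: (13,3,11)→(11,-3,13)
f: reduced (well bottom): (11,-3,13) with a≤c, −a<b≤a
g: flip: (3843,1451,137)→(137,-1451,3843)
g: translate: b→-81 (≡-1451 mod 274), so (137,-1451,3843)→(137,-81,13)
g: flip: (137,-81,13)→(13,81,137)
g: translate: b→3 (≡81 mod 26), so (13,81,137)→(13,3,11)
g: flip: (13,3,11)→(11,-3,13)
g: reduced (well bottom): (11,-3,13) with a≤c, −a<b≤a
reduced forms (11, -3, 13) vs (11, -3, 13) ⇒ equivalent

yes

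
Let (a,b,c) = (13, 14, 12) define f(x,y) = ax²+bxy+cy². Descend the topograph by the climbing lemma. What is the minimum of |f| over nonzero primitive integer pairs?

translate: b→-12 (≡14 mod 26), so (13,14,12)→(13,-12,11)
flip: (13,-12,11)→(11,12,13)
translate: b→-10 (≡12 mod 22), so (11,12,13)→(11,-10,12)
reduced (well bottom): (11,-10,12) with a≤c, −a<b≤a
well minimum = a = 11

11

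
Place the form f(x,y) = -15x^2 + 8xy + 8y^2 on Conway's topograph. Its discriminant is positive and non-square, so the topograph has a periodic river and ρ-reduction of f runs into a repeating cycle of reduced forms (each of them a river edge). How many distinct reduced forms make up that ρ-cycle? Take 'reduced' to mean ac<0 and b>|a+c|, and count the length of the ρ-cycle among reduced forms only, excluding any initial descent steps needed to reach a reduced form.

D = 544, ⌊√D⌋ = 23
river: ρ → (8,8,-15)
river: ρ → (-15,22,1)
river: ρ → (1,22,-15)
river: ρ → (-15,8,8)
ρ-cycle length = 4 (tail of 0 descent steps not counted)

4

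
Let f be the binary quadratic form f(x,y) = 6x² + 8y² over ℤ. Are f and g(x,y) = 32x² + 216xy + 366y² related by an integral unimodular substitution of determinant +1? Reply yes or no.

D₁ = -192, D₂ = -192
f: reduced (well bottom): (6,0,8) with a≤c, −a<b≤a
g: translate: b→24 (≡216 mod 64), so (32,216,366)→(32,24,6)
g: flip: (32,24,6)→(6,-24,32)
g: translate: b→0 (≡-24 mod 12), so (6,-24,32)→(6,0,8)
g: reduced (well bottom): (6,0,8) with a≤c, −a<b≤a
reduced forms (6, 0, 8) vs (6, 0, 8) ⇒ equivalent

yes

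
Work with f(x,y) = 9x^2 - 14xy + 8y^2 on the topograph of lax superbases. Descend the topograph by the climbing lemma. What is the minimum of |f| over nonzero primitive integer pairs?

translate: b→4 (≡-14 mod 18), so (9,-14,8)→(9,4,3)
flip: (9,4,3)→(3,-4,9)
translate: b→2 (≡-4 mod 6), so (3,-4,9)→(3,2,8)
reduced (well bottom): (3,2,8) with a≤c, −a<b≤a
well minimum = a = 3

3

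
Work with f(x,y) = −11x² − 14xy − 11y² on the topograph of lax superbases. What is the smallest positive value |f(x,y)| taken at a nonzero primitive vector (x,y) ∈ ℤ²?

translate: b→-8 (≡14 mod 22), so (11,14,11)→(11,-8,8)
flip: (11,-8,8)→(8,8,11)
reduced (well bottom): (8,8,11) with a≤c, −a<b≤a
well minimum |f| = |-8| = 8 (negative-definite)

8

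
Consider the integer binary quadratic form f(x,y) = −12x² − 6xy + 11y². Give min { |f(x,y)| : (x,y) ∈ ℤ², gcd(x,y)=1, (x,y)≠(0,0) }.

descent: ρ → (11,6,-12)  [lands on river]
river: ρ → (-12,18,5)
river: ρ → (5,22,-4)
river: ρ → (-4,18,15)
river: ρ → (15,12,-7)
river: ρ → (-7,16,11)
closes: descent 1, river 6
min |a| on river = 4

4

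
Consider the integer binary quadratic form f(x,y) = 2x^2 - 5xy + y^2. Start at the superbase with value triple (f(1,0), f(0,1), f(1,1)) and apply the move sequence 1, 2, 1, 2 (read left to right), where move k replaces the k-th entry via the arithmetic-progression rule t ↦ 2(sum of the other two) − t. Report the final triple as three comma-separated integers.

start (2,1,-2) = (f(1,0),f(0,1),f(1,1))
replace slot 1: 2·(1+(-2)) − 2 = -4 → (-4,1,-2)
replace slot 2: 2·((-4)+(-2)) − 1 = -13 → (-4,-13,-2)
replace slot 1: 2·((-13)+(-2)) − (-4) = -26 → (-26,-13,-2)
replace slot 2: 2·((-26)+(-2)) − (-13) = -43 → (-26,-43,-2)

-26,-43,-2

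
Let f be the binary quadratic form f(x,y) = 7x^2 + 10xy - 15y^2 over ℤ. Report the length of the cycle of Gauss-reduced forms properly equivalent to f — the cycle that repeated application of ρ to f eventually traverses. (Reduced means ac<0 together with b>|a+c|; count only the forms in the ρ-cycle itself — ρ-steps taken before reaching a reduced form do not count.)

D = 520, ⌊√D⌋ = 22
river: ρ → (-15,20,2)
river: ρ → (2,20,-15)
river: ρ → (-15,10,7)
river: ρ → (7,18,-7)
river: ρ → (-7,10,15)
river: ρ → (15,20,-2)
river: ρ → (-2,20,15)
river: ρ → (15,10,-7)
river: ρ → (-7,18,7)
river: ρ → (7,10,-15)
ρ-cycle length = 10 (tail of 0 descent steps not counted)

10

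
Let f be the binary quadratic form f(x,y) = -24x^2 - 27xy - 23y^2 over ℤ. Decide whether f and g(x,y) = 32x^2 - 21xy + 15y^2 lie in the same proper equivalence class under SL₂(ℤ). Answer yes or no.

D₁ = -1479, D₂ = -1479
f is negative-definite; reduce −f:
−f: translate: b→-21 (≡27 mod 48), so (24,27,23)→(24,-21,20)
−f: flip: (24,-21,20)→(20,21,24)
−f: translate: b→-19 (≡21 mod 40), so (20,21,24)→(20,-19,23)
−f: reduced (well bottom): (20,-19,23) with a≤c, −a<b≤a
flip sign back: reduced form of f is (-20,19,-23)
g: flip: (32,-21,15)→(15,21,32)
g: translate: b→-9 (≡21 mod 30), so (15,21,32)→(15,-9,26)
g: reduced (well bottom): (15,-9,26) with a≤c, −a<b≤a
reduced forms (-20, 19, -23) vs (15, -9, 26) ⇒ inequivalent

no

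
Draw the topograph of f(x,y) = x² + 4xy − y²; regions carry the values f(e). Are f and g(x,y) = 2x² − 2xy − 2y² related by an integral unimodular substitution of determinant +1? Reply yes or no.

D₁ = 20, D₂ = 20
river cycle of f (length 2): (-1, 4, 1), (1, 4, -1)
river cycle of g (length 2): (-2, 2, 2), (2, 2, -2)
cycles differ ⇒ inequivalent

no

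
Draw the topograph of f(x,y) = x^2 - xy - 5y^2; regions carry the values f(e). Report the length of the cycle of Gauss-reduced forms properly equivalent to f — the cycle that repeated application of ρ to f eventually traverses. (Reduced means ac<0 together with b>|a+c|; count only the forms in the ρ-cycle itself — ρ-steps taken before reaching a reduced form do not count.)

D = 21, ⌊√D⌋ = 4
descent: ρ → (-5,1,1)
descent: ρ → (1,3,-3)  [lands on river]
river: ρ → (-3,3,1)
ρ-cycle length = 2 (tail of 2 descent steps not counted)

2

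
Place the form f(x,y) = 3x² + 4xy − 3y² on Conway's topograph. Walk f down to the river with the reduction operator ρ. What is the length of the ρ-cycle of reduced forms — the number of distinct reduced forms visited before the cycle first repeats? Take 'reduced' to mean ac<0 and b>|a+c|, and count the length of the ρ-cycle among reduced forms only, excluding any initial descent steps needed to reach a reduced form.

D = 52, ⌊√D⌋ = 7
river: ρ → (-3,2,4)
river: ρ → (4,6,-1)
river: ρ → (-1,6,4)
river: ρ → (4,2,-3)
river: ρ → (-3,4,3)
river: ρ → (3,2,-4)
river: ρ → (-4,6,1)
river: ρ → (1,6,-4)
river: ρ → (-4,2,3)
river: ρ → (3,4,-3)
ρ-cycle length = 10 (tail of 0 descent steps not counted)

10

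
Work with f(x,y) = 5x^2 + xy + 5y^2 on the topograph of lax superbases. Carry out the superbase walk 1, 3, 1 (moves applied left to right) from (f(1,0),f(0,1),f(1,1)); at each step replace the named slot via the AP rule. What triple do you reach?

start (5,5,11) = (f(1,0),f(0,1),f(1,1))
replace slot 1: 2·(5+11) − 5 = 27 → (27,5,11)
replace slot 3: 2·(27+5) − 11 = 53 → (27,5,53)
replace slot 1: 2·(5+53) − 27 = 89 → (89,5,53)

89,5,53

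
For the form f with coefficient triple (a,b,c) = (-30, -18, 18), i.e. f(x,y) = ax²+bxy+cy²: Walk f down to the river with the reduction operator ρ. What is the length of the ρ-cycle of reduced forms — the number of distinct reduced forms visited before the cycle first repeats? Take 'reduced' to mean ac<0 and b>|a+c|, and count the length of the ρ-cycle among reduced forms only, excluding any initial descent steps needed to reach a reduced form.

D = 2484, ⌊√D⌋ = 49
descent: ρ → (18,18,-30)  [lands on river]
river: ρ → (-30,42,6)
river: ρ → (6,42,-30)
river: ρ → (-30,18,18)
ρ-cycle length = 4 (tail of 1 descent step not counted)

4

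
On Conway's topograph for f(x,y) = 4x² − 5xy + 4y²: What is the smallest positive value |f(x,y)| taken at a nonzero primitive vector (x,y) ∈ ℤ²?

translate: b→3 (≡-5 mod 8), so (4,-5,4)→(4,3,3)
flip: (4,3,3)→(3,-3,4)
translate: b→3 (≡-3 mod 6), so (3,-3,4)→(3,3,4)
reduced (well bottom): (3,3,4) with a≤c, −a<b≤a
well minimum = a = 3

3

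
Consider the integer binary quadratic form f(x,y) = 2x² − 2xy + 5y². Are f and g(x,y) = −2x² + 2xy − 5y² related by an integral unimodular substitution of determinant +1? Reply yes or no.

D₁ = -36, D₂ = -36
f: translate: b→2 (≡-2 mod 4), so (2,-2,5)→(2,2,5)
f: reduced (well bottom): (2,2,5) with a≤c, −a<b≤a
g is negative-definite; reduce −g:
−g: translate: b→2 (≡-2 mod 4), so (2,-2,5)→(2,2,5)
−g: reduced (well bottom): (2,2,5) with a≤c, −a<b≤a
flip sign back: reduced form of g is (-2,-2,-5)
reduced forms (2, 2, 5) vs (-2, -2, -5) ⇒ inequivalent

no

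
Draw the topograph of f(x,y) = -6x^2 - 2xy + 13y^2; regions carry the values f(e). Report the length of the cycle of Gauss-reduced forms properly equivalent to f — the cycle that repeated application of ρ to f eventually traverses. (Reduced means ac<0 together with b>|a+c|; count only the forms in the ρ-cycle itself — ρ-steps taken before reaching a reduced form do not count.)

D = 316, ⌊√D⌋ = 17
descent: ρ → (13,2,-6)
descent: ρ → (-6,10,9)  [lands on river]
river: ρ → (9,8,-7)
river: ρ → (-7,6,10)
river: ρ → (10,14,-3)
river: ρ → (-3,16,5)
river: ρ → (5,14,-6)
ρ-cycle length = 6 (tail of 2 descent steps not counted)

6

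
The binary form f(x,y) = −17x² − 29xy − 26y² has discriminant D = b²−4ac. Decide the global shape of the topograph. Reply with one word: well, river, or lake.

D = b²−4ac = (-29)² − 4·(-17)·(-26) = -927
D < 0 ⇒ definite ⇒ every region one sign ⇒ single well

well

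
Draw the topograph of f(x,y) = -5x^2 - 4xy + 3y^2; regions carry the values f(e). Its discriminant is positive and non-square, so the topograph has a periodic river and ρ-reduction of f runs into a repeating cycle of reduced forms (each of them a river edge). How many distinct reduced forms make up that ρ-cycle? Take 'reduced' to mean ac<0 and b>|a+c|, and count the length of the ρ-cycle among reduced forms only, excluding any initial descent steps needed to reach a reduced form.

D = 76, ⌊√D⌋ = 8
descent: ρ → (3,4,-5)  [lands on river]
river: ρ → (-5,6,2)
river: ρ → (2,6,-5)
river: ρ → (-5,4,3)
river: ρ → (3,8,-1)
river: ρ → (-1,8,3)
ρ-cycle length = 6 (tail of 1 descent step not counted)

6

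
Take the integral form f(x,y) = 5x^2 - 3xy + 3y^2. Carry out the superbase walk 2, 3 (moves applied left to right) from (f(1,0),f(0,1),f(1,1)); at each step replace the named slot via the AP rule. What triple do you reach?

start (5,3,5) = (f(1,0),f(0,1),f(1,1))
replace slot 2: 2·(5+5) − 3 = 17 → (5,17,5)
replace slot 3: 2·(5+17) − 5 = 39 → (5,17,39)

5,17,39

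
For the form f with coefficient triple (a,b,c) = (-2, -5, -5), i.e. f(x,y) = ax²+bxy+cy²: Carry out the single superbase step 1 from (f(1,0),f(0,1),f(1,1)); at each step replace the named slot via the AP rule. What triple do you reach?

start (-2,-5,-12) = (f(1,0),f(0,1),f(1,1))
replace slot 1: 2·((-5)+(-12)) − (-2) = -32 → (-32,-5,-12)

-32,-5,-12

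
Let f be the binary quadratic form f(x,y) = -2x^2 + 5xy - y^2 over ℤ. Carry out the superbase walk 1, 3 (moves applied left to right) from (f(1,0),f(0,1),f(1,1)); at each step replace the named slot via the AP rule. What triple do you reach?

start (-2,-1,2) = (f(1,0),f(0,1),f(1,1))
replace slot 1: 2·((-1)+2) − (-2) = 4 → (4,-1,2)
replace slot 3: 2·(4+(-1)) − 2 = 4 → (4,-1,4)

4,-1,4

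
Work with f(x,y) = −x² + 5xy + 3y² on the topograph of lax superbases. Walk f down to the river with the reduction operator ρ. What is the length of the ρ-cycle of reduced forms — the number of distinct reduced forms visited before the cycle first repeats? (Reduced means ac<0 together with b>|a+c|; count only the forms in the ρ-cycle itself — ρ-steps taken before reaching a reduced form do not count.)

D = 37, ⌊√D⌋ = 6
river: ρ → (3,1,-3)
river: ρ → (-3,5,1)
river: ρ → (1,5,-3)
river: ρ → (-3,1,3)
river: ρ → (3,5,-1)
river: ρ → (-1,5,3)
ρ-cycle length = 6 (tail of 0 descent steps not counted)

6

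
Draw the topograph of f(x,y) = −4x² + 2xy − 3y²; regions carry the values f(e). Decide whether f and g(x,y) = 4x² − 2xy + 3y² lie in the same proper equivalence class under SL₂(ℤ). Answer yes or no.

D₁ = -44, D₂ = -44
f is negative-definite; reduce −f:
−f: flip: (4,-2,3)→(3,2,4)
−f: reduced (well bottom): (3,2,4) with a≤c, −a<b≤a
flip sign back: reduced form of f is (-3,-2,-4)
g: flip: (4,-2,3)→(3,2,4)
g: reduced (well bottom): (3,2,4) with a≤c, −a<b≤a
reduced forms (-3, -2, -4) vs (3, 2, 4) ⇒ inequivalent

no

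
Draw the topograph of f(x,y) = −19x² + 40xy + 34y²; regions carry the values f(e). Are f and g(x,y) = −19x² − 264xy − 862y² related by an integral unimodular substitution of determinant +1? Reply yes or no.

D₁ = 4184, D₂ = 4184
river cycle of f (length 26): (34, 28, -25), (-25, 22, 37), (37, 52, -10), (-10, 48, 47), (47, 46, -11), (-11, 64, 2), (2, 64, -11), (-11, 46, 47), (47, 48, -10), (-10, 52, 37), … (16 more)
river cycle of g (length 26): (-19, 40, 34), (34, 28, -25), (-25, 22, 37), (37, 52, -10), (-10, 48, 47), (47, 46, -11), (-11, 64, 2), (2, 64, -11), (-11, 46, 47), (47, 48, -10), … (16 more)
cycles coincide ⇒ equivalent

yes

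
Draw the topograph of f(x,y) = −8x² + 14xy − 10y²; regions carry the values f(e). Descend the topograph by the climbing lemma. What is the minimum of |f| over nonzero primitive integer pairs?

translate: b→2 (≡-14 mod 16), so (8,-14,10)→(8,2,4)
flip: (8,2,4)→(4,-2,8)
reduced (well bottom): (4,-2,8) with a≤c, −a<b≤a
well minimum |f| = |-4| = 4 (negative-definite)

4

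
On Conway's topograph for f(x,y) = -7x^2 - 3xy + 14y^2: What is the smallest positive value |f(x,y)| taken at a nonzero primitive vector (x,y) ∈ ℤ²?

descent: ρ → (14,3,-7)
descent: ρ → (-7,11,10)  [lands on river]
river: ρ → (10,9,-8)
river: ρ → (-8,7,11)
river: ρ → (11,15,-4)
river: ρ → (-4,17,7)
river: ρ → (7,11,-10)
river: ρ → (-10,9,8)
river: ρ → (8,7,-11)
river: ρ → (-11,15,4)
river: ρ → (4,17,-7)
closes: descent 2, river 10
min |a| on river = 4

4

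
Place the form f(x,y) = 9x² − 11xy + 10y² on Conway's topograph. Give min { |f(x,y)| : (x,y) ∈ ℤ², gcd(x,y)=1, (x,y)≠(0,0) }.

translate: b→7 (≡-11 mod 18), so (9,-11,10)→(9,7,8)
flip: (9,7,8)→(8,-7,9)
reduced (well bottom): (8,-7,9) with a≤c, −a<b≤a
well minimum = a = 8

8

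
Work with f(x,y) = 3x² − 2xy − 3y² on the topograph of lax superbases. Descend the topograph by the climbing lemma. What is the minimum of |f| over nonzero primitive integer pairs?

descent: ρ → (-3,2,3)  [lands on river]
river: ρ → (3,4,-2)
river: ρ → (-2,4,3)
river: ρ → (3,2,-3)
river: ρ → (-3,4,2)
river: ρ → (2,4,-3)
closes: descent 1, river 6
min |a| on river = 2

2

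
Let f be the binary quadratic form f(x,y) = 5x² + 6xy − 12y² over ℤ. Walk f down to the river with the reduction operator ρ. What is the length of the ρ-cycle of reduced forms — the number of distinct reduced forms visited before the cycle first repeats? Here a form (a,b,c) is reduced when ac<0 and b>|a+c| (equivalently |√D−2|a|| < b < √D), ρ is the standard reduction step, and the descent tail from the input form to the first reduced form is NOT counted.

D = 276, ⌊√D⌋ = 16
descent: ρ → (-12,-6,5)
descent: ρ → (5,16,-1)  [lands on river]
river: ρ → (-1,16,5)
river: ρ → (5,14,-4)
river: ρ → (-4,10,11)
river: ρ → (11,12,-3)
river: ρ → (-3,12,11)
river: ρ → (11,10,-4)
river: ρ → (-4,14,5)
ρ-cycle length = 8 (tail of 2 descent steps not counted)

8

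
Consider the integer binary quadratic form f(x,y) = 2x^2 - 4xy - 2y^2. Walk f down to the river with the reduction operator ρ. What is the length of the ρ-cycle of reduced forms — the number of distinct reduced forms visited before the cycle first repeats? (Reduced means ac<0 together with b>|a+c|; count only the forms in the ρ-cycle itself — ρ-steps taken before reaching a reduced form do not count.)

D = 32, ⌊√D⌋ = 5
descent: ρ → (-2,4,2)  [lands on river]
river: ρ → (2,4,-2)
ρ-cycle length = 2 (tail of 1 descent step not counted)

2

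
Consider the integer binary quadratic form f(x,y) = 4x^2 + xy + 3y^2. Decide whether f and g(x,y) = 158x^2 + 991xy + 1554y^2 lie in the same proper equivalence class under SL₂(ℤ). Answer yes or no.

D₁ = -47, D₂ = -47
f: flip: (4,1,3)→(3,-1,4)
f: reduced (well bottom): (3,-1,4) with a≤c, −a<b≤a
g: translate: b→43 (≡991 mod 316), so (158,991,1554)→(158,43,3)
g: flip: (158,43,3)→(3,-43,158)
g: translate: b→-1 (≡-43 mod 6), so (3,-43,158)→(3,-1,4)
g: reduced (well bottom): (3,-1,4) with a≤c, −a<b≤a
reduced forms (3, -1, 4) vs (3, -1, 4) ⇒ equivalent

yes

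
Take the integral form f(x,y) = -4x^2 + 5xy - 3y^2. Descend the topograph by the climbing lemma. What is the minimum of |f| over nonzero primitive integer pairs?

translate: b→3 (≡-5 mod 8), so (4,-5,3)→(4,3,2)
flip: (4,3,2)→(2,-3,4)
translate: b→1 (≡-3 mod 4), so (2,-3,4)→(2,1,3)
reduced (well bottom): (2,1,3) with a≤c, −a<b≤a
well minimum |f| = |-2| = 2 (negative-definite)

2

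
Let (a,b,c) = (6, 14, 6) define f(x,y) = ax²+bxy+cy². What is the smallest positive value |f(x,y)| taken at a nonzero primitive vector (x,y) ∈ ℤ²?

descent: ρ → (6,-2,-2)
descent: ρ → (-2,6,2)  [lands on river]
river: ρ → (2,6,-2)
closes: descent 2, river 2
min |a| on river = 2

2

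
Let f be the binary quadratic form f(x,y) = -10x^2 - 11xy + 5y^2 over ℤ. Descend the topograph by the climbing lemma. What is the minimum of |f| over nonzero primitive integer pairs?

descent: ρ → (5,11,-10)  [lands on river]
river: ρ → (-10,9,6)
river: ρ → (6,15,-4)
river: ρ → (-4,17,2)
river: ρ → (2,15,-12)
river: ρ → (-12,9,5)
closes: descent 1, river 6
min |a| on river = 2

2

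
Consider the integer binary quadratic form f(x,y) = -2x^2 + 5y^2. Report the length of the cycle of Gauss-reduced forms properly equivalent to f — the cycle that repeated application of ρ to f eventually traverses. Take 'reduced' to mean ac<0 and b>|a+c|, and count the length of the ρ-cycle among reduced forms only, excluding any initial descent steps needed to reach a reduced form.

D = 40, ⌊√D⌋ = 6
descent: ρ → (5,0,-2)
descent: ρ → (-2,4,3)  [lands on river]
river: ρ → (3,2,-3)
river: ρ → (-3,4,2)
river: ρ → (2,4,-3)
river: ρ → (-3,2,3)
river: ρ → (3,4,-2)
ρ-cycle length = 6 (tail of 2 descent steps not counted)

6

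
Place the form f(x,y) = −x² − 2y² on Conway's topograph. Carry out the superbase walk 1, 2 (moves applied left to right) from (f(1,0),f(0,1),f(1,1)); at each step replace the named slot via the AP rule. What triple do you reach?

start (-1,-2,-3) = (f(1,0),f(0,1),f(1,1))
replace slot 1: 2·((-2)+(-3)) − (-1) = -9 → (-9,-2,-3)
replace slot 2: 2·((-9)+(-3)) − (-2) = -22 → (-9,-22,-3)

-9,-22,-3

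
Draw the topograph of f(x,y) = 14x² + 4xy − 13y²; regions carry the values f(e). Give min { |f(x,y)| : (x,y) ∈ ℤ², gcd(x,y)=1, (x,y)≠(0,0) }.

river: ρ → (-13,22,5)
river: ρ → (5,18,-21)
river: ρ → (-21,24,2)
river: ρ → (2,24,-21)
river: ρ → (-21,18,5)
river: ρ → (5,22,-13)
river: ρ → (-13,4,14)
river: ρ → (14,24,-3)
river: ρ → (-3,24,14)
river: ρ → (14,4,-13)
closes: descent 0, river 10
min |a| on river = 2

2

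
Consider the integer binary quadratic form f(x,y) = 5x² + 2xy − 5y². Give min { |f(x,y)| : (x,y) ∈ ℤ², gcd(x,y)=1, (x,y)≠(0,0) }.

river: ρ → (-5,8,2)
river: ρ → (2,8,-5)
river: ρ → (-5,2,5)
river: ρ → (5,8,-2)
river: ρ → (-2,8,5)
river: ρ → (5,2,-5)
closes: descent 0, river 6
min |a| on river = 2

2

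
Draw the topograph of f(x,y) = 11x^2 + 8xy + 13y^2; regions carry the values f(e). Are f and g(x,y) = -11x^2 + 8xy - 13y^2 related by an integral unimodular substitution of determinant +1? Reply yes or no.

D₁ = -508, D₂ = -508
f: reduced (well bottom): (11,8,13) with a≤c, −a<b≤a
g is negative-definite; reduce −g:
−g: reduced (well bottom): (11,-8,13) with a≤c, −a<b≤a
flip sign back: reduced form of g is (-11,8,-13)
reduced forms (11, 8, 13) vs (-11, 8, -13) ⇒ inequivalent

no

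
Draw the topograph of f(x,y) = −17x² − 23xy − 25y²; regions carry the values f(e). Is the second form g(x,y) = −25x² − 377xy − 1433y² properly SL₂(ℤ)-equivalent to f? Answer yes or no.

D₁ = -1171, D₂ = -1171
f is negative-definite; reduce −f:
−f: translate: b→-11 (≡23 mod 34), so (17,23,25)→(17,-11,19)
−f: reduced (well bottom): (17,-11,19) with a≤c, −a<b≤a
flip sign back: reduced form of f is (-17,11,-19)
g is negative-definite; reduce −g:
−g: translate: b→-23 (≡377 mod 50), so (25,377,1433)→(25,-23,17)
−g: flip: (25,-23,17)→(17,23,25)
−g: translate: b→-11 (≡23 mod 34), so (17,23,25)→(17,-11,19)
−g: reduced (well bottom): (17,-11,19) with a≤c, −a<b≤a
flip sign back: reduced form of g is (-17,11,-19)
reduced forms (-17, 11, -19) vs (-17, 11, -19) ⇒ equivalent

yes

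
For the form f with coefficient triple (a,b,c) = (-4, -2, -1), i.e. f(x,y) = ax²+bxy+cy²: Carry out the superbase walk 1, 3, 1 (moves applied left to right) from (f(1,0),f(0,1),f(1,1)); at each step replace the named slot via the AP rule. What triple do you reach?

start (-4,-1,-7) = (f(1,0),f(0,1),f(1,1))
replace slot 1: 2·((-1)+(-7)) − (-4) = -12 → (-12,-1,-7)
replace slot 3: 2·((-12)+(-1)) − (-7) = -19 → (-12,-1,-19)
replace slot 1: 2·((-1)+(-19)) − (-12) = -28 → (-28,-1,-19)

-28,-1,-19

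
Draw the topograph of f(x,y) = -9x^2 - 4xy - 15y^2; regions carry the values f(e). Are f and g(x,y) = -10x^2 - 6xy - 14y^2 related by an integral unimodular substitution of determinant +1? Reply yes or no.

D₁ = -524, D₂ = -524
f is negative-definite; reduce −f:
−f: reduced (well bottom): (9,4,15) with a≤c, −a<b≤a
flip sign back: reduced form of f is (-9,-4,-15)
g is negative-definite; reduce −g:
−g: reduced (well bottom): (10,6,14) with a≤c, −a<b≤a
flip sign back: reduced form of g is (-10,-6,-14)
reduced forms (-9, -4, -15) vs (-10, -6, -14) ⇒ inequivalent

no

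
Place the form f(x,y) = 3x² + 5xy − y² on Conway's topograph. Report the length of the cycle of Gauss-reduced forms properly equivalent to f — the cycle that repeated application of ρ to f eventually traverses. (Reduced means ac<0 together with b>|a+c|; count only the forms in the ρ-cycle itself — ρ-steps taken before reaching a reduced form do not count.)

D = 37, ⌊√D⌋ = 6
river: ρ → (-1,5,3)
river: ρ → (3,1,-3)
river: ρ → (-3,5,1)
river: ρ → (1,5,-3)
river: ρ → (-3,1,3)
river: ρ → (3,5,-1)
ρ-cycle length = 6 (tail of 0 descent steps not counted)

6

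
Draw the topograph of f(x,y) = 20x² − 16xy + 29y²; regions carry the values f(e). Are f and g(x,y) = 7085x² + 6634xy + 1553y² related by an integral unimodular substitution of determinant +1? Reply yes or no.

D₁ = -2064, D₂ = -2064
f: reduced (well bottom): (20,-16,29) with a≤c, −a<b≤a
g: flip: (7085,6634,1553)→(1553,-6634,7085)
g: translate: b→-422 (≡-6634 mod 3106), so (1553,-6634,7085)→(1553,-422,29)
g: flip: (1553,-422,29)→(29,422,1553)
g: translate: b→16 (≡422 mod 58), so (29,422,1553)→(29,16,20)
g: flip: (29,16,20)→(20,-16,29)
g: reduced (well bottom): (20,-16,29) with a≤c, −a<b≤a
reduced forms (20, -16, 29) vs (20, -16, 29) ⇒ equivalent

yes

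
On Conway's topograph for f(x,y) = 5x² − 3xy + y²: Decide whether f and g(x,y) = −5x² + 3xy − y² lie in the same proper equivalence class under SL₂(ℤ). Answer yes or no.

D₁ = -11, D₂ = -11
f: flip: (5,-3,1)→(1,3,5)
f: translate: b→1 (≡3 mod 2), so (1,3,5)→(1,1,3)
f: reduced (well bottom): (1,1,3) with a≤c, −a<b≤a
g is negative-definite; reduce −g:
−g: flip: (5,-3,1)→(1,3,5)
−g: translate: b→1 (≡3 mod 2), so (1,3,5)→(1,1,3)
−g: reduced (well bottom): (1,1,3) with a≤c, −a<b≤a
flip sign back: reduced form of g is (-1,-1,-3)
reduced forms (1, 1, 3) vs (-1, -1, -3) ⇒ inequivalent

no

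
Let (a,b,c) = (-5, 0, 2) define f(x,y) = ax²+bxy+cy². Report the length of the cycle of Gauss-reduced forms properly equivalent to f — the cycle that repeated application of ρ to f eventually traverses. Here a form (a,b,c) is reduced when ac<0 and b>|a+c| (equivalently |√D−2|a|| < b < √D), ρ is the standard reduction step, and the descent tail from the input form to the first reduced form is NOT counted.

D = 40, ⌊√D⌋ = 6
descent: ρ → (2,4,-3)  [lands on river]
river: ρ → (-3,2,3)
river: ρ → (3,4,-2)
river: ρ → (-2,4,3)
river: ρ → (3,2,-3)
river: ρ → (-3,4,2)
ρ-cycle length = 6 (tail of 1 descent step not counted)

6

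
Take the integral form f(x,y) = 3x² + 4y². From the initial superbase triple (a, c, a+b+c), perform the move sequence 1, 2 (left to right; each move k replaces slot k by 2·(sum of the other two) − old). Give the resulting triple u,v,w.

start (3,4,7) = (f(1,0),f(0,1),f(1,1))
replace slot 1: 2·(4+7) − 3 = 19 → (19,4,7)
replace slot 2: 2·(19+7) − 4 = 48 → (19,48,7)

19,48,7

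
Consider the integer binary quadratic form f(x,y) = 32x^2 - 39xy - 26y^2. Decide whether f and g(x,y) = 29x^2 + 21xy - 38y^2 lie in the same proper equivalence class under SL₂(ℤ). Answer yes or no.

D₁ = 4849, D₂ = 4849
river cycle of f (length 54): (-26, 39, 32), (32, 25, -33), (-33, 41, 24), (24, 55, -19), (-19, 59, 18), (18, 49, -34), (-34, 19, 33), (33, 47, -20), (-20, 33, 47), (47, 61, -6), … (44 more)
river cycle of g (length 56): (-38, 55, 12), (12, 65, -13), (-13, 65, 12), (12, 55, -38), (-38, 21, 29), (29, 37, -30), (-30, 23, 36), (36, 49, -17), (-17, 53, 30), (30, 67, -3), … (46 more)
cycles differ ⇒ inequivalent

no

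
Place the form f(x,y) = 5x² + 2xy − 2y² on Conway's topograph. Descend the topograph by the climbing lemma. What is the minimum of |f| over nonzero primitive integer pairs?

descent: ρ → (-2,6,1)  [lands on river]
river: ρ → (1,6,-2)
closes: descent 1, river 2
min |a| on river = 1

1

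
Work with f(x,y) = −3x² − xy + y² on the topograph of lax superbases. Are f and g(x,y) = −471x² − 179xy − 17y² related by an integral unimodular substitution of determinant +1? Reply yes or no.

D₁ = 13, D₂ = 13
river cycle of f (length 2): (1, 3, -1), (-1, 3, 1)
river cycle of g (length 2): (-1, 3, 1), (1, 3, -1)
cycles coincide ⇒ equivalent

yes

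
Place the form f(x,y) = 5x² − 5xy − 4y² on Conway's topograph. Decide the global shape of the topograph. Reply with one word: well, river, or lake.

D = b²−4ac = (-5)² − 4·5·(-4) = 105
D > 0 non-square ⇒ indefinite ⇒ periodic river

river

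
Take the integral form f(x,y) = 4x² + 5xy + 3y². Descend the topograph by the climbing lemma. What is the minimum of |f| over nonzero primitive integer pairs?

translate: b→-3 (≡5 mod 8), so (4,5,3)→(4,-3,2)
flip: (4,-3,2)→(2,3,4)
translate: b→-1 (≡3 mod 4), so (2,3,4)→(2,-1,3)
reduced (well bottom): (2,-1,3) with a≤c, −a<b≤a
well minimum = a = 2

2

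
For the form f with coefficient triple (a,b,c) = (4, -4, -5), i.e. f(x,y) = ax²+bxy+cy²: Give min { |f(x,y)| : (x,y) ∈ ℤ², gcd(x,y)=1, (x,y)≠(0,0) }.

descent: ρ → (-5,4,4)  [lands on river]
river: ρ → (4,4,-5)
river: ρ → (-5,6,3)
river: ρ → (3,6,-5)
closes: descent 1, river 4
min |a| on river = 3

3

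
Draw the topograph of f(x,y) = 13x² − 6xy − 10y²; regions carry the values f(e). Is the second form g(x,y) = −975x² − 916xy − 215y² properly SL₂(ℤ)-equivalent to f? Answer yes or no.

D₁ = 556, D₂ = 556
river cycle of f (length 18): (-10, 6, 13), (13, 20, -3), (-3, 22, 6), (6, 14, -15), (-15, 16, 5), (5, 14, -18), (-18, 22, 1), (1, 22, -18), (-18, 14, 5), (5, 16, -15), … (8 more)
river cycle of g (length 18): (-3, 22, 6), (6, 14, -15), (-15, 16, 5), (5, 14, -18), (-18, 22, 1), (1, 22, -18), (-18, 14, 5), (5, 16, -15), (-15, 14, 6), (6, 22, -3), … (8 more)
cycles coincide ⇒ equivalent

yes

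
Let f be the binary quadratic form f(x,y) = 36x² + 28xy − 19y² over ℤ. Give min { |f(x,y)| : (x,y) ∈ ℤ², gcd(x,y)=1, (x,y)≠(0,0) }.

river: ρ → (-19,48,16)
river: ρ → (16,48,-19)
river: ρ → (-19,28,36)
river: ρ → (36,44,-11)
river: ρ → (-11,44,36)
river: ρ → (36,28,-19)
closes: descent 0, river 6
min |a| on river = 11

11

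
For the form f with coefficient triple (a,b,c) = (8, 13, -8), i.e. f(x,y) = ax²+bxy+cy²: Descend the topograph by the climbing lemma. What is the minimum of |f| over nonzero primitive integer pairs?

river: ρ → (-8,19,2)
river: ρ → (2,17,-17)
river: ρ → (-17,17,2)
river: ρ → (2,19,-8)
river: ρ → (-8,13,8)
river: ρ → (8,19,-2)
river: ρ → (-2,17,17)
river: ρ → (17,17,-2)
river: ρ → (-2,19,8)
river: ρ → (8,13,-8)
closes: descent 0, river 10
min |a| on river = 2

2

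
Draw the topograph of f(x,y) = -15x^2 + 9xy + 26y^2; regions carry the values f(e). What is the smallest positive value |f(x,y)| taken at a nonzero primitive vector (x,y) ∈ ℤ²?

descent: ρ → (26,-9,-15)
descent: ρ → (-15,39,2)  [lands on river]
river: ρ → (2,37,-34)
river: ρ → (-34,31,5)
river: ρ → (5,39,-6)
river: ρ → (-6,33,23)
river: ρ → (23,13,-16)
river: ρ → (-16,19,20)
river: ρ → (20,21,-15)
closes: descent 2, river 8
min |a| on river = 2

2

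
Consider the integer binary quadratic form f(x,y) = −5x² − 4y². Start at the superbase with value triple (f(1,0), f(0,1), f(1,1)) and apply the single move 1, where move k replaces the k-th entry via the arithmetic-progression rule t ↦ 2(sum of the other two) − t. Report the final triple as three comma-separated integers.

start (-5,-4,-9) = (f(1,0),f(0,1),f(1,1))
replace slot 1: 2·((-4)+(-9)) − (-5) = -21 → (-21,-4,-9)

-21,-4,-9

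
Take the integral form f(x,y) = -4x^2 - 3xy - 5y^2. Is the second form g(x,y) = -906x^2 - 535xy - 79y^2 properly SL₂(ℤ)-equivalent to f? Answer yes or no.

D₁ = -71, D₂ = -71
f is negative-definite; reduce −f:
−f: reduced (well bottom): (4,3,5) with a≤c, −a<b≤a
flip sign back: reduced form of f is (-4,-3,-5)
g is negative-definite; reduce −g:
−g: flip: (906,535,79)→(79,-535,906)
−g: translate: b→-61 (≡-535 mod 158), so (79,-535,906)→(79,-61,12)
−g: flip: (79,-61,12)→(12,61,79)
−g: translate: b→-11 (≡61 mod 24), so (12,61,79)→(12,-11,4)
−g: flip: (12,-11,4)→(4,11,12)
−g: translate: b→3 (≡11 mod 8), so (4,11,12)→(4,3,5)
−g: reduced (well bottom): (4,3,5) with a≤c, −a<b≤a
flip sign back: reduced form of g is (-4,-3,-5)
reduced forms (-4, -3, -5) vs (-4, -3, -5) ⇒ equivalent

yes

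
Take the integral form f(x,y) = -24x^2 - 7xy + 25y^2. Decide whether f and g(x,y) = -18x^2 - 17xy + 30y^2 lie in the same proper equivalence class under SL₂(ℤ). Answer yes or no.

D₁ = 2449, D₂ = 2449
river cycle of f (length 64): (25, 7, -24), (-24, 41, 8), (8, 39, -29), (-29, 19, 18), (18, 17, -30), (-30, 43, 5), (5, 47, -12), (-12, 49, 1), (1, 49, -12), (-12, 47, 5), … (54 more)
river cycle of g (length 64): (30, 17, -18), (-18, 19, 29), (29, 39, -8), (-8, 41, 24), (24, 7, -25), (-25, 43, 6), (6, 41, -32), (-32, 23, 15), (15, 37, -18), (-18, 35, 17), … (54 more)
cycles differ ⇒ inequivalent

no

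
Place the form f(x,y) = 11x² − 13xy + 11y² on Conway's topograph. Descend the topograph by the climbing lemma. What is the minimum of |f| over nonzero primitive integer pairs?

translate: b→9 (≡-13 mod 22), so (11,-13,11)→(11,9,9)
flip: (11,9,9)→(9,-9,11)
translate: b→9 (≡-9 mod 18), so (9,-9,11)→(9,9,11)
reduced (well bottom): (9,9,11) with a≤c, −a<b≤a
well minimum = a = 9

9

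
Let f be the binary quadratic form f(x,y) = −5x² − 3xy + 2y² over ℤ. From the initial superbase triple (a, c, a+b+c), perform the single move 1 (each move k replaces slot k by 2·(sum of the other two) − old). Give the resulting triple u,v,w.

start (-5,2,-6) = (f(1,0),f(0,1),f(1,1))
replace slot 1: 2·(2+(-6)) − (-5) = -3 → (-3,2,-6)

-3,2,-6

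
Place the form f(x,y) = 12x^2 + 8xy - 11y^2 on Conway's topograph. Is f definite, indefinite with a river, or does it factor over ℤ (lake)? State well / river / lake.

D = b²−4ac = 8² − 4·12·(-11) = 592
D > 0 non-square ⇒ indefinite ⇒ periodic river

river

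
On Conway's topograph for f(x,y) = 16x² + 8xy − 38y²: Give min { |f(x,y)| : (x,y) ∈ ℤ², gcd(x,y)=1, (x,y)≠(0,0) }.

descent: ρ → (-38,-8,16)
descent: ρ → (16,40,-14)  [lands on river]
river: ρ → (-14,44,10)
river: ρ → (10,36,-30)
river: ρ → (-30,24,16)
closes: descent 2, river 4
min |a| on river = 10

10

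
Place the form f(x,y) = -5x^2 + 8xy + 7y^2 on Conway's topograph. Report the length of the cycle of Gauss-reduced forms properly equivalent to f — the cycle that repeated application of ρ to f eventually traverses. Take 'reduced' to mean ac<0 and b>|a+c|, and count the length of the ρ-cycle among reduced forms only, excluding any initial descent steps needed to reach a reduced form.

D = 204, ⌊√D⌋ = 14
river: ρ → (7,6,-6)
river: ρ → (-6,6,7)
river: ρ → (7,8,-5)
river: ρ → (-5,12,3)
river: ρ → (3,12,-5)
river: ρ → (-5,8,7)
ρ-cycle length = 6 (tail of 0 descent steps not counted)

6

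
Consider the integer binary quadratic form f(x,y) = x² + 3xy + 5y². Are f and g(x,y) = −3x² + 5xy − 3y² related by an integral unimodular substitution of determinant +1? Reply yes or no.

D₁ = -11, D₂ = -11
f: translate: b→1 (≡3 mod 2), so (1,3,5)→(1,1,3)
f: reduced (well bottom): (1,1,3) with a≤c, −a<b≤a
g is negative-definite; reduce −g:
−g: translate: b→1 (≡-5 mod 6), so (3,-5,3)→(3,1,1)
−g: flip: (3,1,1)→(1,-1,3)
−g: translate: b→1 (≡-1 mod 2), so (1,-1,3)→(1,1,3)
−g: reduced (well bottom): (1,1,3) with a≤c, −a<b≤a
flip sign back: reduced form of g is (-1,-1,-3)
reduced forms (1, 1, 3) vs (-1, -1, -3) ⇒ inequivalent

no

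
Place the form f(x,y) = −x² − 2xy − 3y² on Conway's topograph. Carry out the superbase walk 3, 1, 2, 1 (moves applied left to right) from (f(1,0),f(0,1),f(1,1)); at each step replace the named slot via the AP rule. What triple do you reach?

start (-1,-3,-6) = (f(1,0),f(0,1),f(1,1))
replace slot 3: 2·((-1)+(-3)) − (-6) = -2 → (-1,-3,-2)
replace slot 1: 2·((-3)+(-2)) − (-1) = -9 → (-9,-3,-2)
replace slot 2: 2·((-9)+(-2)) − (-3) = -19 → (-9,-19,-2)
replace slot 1: 2·((-19)+(-2)) − (-9) = -33 → (-33,-19,-2)

-33,-19,-2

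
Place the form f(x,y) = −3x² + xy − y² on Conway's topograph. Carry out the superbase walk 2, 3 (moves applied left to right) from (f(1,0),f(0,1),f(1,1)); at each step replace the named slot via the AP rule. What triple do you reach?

start (-3,-1,-3) = (f(1,0),f(0,1),f(1,1))
replace slot 2: 2·((-3)+(-3)) − (-1) = -11 → (-3,-11,-3)
replace slot 3: 2·((-3)+(-11)) − (-3) = -25 → (-3,-11,-25)

-3,-11,-25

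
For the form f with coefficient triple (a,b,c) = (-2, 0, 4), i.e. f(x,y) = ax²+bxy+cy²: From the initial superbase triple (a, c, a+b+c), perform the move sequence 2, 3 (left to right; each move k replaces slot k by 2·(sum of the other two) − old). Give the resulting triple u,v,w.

start (-2,4,2) = (f(1,0),f(0,1),f(1,1))
replace slot 2: 2·((-2)+2) − 4 = -4 → (-2,-4,2)
replace slot 3: 2·((-2)+(-4)) − 2 = -14 → (-2,-4,-14)

-2,-4,-14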